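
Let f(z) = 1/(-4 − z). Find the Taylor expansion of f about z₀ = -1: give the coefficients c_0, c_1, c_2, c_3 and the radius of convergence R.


Let w = z − z₀, so z = z₀ + w.
Then -4 − z = -4 − (z₀ + w) = (-4 − z₀) − w = -3 − w.
f(z) = 1/(-3 − w) = (1/(-3)) · 1/(1 − w/(-3)) = Σ_{n≥0} w^n / (-3)^(n+1).
So c_n = 1/(-3)^(n+1):
  c_0 = 1/(-3)^1 = -1/3.
  c_1 = 1/(-3)^2 = 1/9.
  c_2 = 1/(-3)^3 = -1/27.
  c_3 = 1/(-3)^4 = 1/81.
The series is valid for |w/d| < 1, i.e. |z − z₀| < |d|.
Radius of convergence: R = |-4 − z₀| = |-3| = 3 (distance from z₀ to the singularity z = -4).

c_0 = -1/3, c_1 = 1/9, c_2 = -1/27, c_3 = 1/81; R = 3.


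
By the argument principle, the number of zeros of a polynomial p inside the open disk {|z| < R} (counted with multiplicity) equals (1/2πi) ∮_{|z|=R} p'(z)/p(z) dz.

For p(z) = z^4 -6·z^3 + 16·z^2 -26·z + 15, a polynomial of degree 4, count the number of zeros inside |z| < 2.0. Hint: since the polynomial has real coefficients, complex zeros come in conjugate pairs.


The zeros of p are: 3, (1 + 2i), (1 - 2i), 1.
Their magnitudes are: 3, 2.236, 2.236, 1.
Zeros with |z| < R = 2.0: 1.
Count = 1.
By the argument principle, (1/2πi) ∮_{|z|=R} p'(z)/p(z) dz equals exactly this count.

Number of zeros inside |z| < 2.0: 1.


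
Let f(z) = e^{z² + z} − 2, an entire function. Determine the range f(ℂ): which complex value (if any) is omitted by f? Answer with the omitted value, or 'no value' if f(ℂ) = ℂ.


Little Picard bounds the complement of f(ℂ) to at most one point.
The exponent g(z) = z² + z is a nonconstant polynomial, hence surjective onto ℂ. So e^{g(z)} takes every value in {e^w : w ∈ ℂ} = ℂ ∖ {0}. Adding -2 shifts the range to ℂ ∖ {-2}. f omits exactly -2.

Omitted value: -2.


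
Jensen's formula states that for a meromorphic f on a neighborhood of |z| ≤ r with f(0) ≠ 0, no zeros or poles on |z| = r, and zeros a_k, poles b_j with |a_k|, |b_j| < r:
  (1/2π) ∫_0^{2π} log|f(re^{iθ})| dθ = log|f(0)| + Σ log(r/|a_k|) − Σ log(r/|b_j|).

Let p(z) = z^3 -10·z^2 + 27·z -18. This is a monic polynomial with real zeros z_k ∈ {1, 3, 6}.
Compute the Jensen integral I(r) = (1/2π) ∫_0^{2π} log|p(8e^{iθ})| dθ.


Zeros: 1, 3, 6; r = 8.
Inside |z| < r: 1, 3, 6. Outside (|z| ≥ r): ∅.
p(0) = -18, so log|p(0)| = log(18) = 2.8904.
Apply Jensen: I(r) = log|p(0)| + Σ_k log(r/|z_k|), summed over zeros inside |z| < r.
  log(r/|z_k|) for z_k = 1: log(8/1) = 2.0794
  log(r/|z_k|) for z_k = 3: log(8/3) = 0.9808
  log(r/|z_k|) for z_k = 6: log(8/6) = 0.2877
Sum over inside zeros: 3.3480.
I(r) = log|p(0)| + (inside sum) = 2.8904 + 3.3480 = 6.2383.
Closed form (all zeros inside, monic): I(r) = n·log(r) = 3·log(8) = 6.2383. ✓

I(r) ≈ 6.2383.


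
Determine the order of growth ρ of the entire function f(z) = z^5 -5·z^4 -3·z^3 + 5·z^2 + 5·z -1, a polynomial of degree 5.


|f(z)| ≤ Σ|c_k|·r^k = O(r^5) as r → ∞. Polynomial growth is O(e^{r^ε}) for every ε > 0 (since r^5/e^{r^ε} → 0), so ρ ≤ ε for all ε > 0, i.e. ρ = 0. Every nonconstant polynomial has order 0.
Therefore ρ = 0.

Order ρ = 0.


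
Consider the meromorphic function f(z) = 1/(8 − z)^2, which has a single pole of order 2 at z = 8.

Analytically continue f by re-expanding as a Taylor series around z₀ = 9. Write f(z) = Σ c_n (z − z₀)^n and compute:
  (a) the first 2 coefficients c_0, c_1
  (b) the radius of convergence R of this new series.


Let w = z − z₀, so z = z₀ + w.
Then 8 − z = 8 − (z₀ + w) = (8 − z₀) − w = -1 − w.
f(z) = 1/(-1 − w)^2 = (1/(-1)^2) · (1 − w/(-1))^{−2}.
By the binomial series (1−u)^{−2} = Σ_{n≥0} C(n+1, 1) u^n for |u|<1, with u = w/(-1):
  c_n = C(n+1, 1) / (-1)^(n+2).
  c_0 = 1/(-1)^2 = 1.
  c_1 = 2/(-1)^3 = -2.
The series is valid for |w/d| < 1, i.e. |z − z₀| < |d|.
Radius of convergence: R = |8 − z₀| = |-1| = 1 (distance from z₀ to the singularity z = 8).

c_0 = 1, c_1 = -2; R = 1.


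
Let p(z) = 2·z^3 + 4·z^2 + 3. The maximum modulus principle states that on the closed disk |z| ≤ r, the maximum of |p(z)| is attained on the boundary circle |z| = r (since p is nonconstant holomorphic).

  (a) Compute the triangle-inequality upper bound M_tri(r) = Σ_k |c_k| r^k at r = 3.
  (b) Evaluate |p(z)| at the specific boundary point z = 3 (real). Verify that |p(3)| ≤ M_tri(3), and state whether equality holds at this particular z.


Coefficients: c_0 = 3, c_1 = 0, c_2 = 4, c_3 = 2. Radius r = 3.
Part (a). Triangle bound: M_tri(r) = Σ_k |c_k| r^k
  = |3|·3^0 + |0|·3^1 + |4|·3^2 + |2|·3^3
  = 3 + 0 + 36 + 54 = 93.
This bounds M(r) := max_{|z|=r} |p(z)| from above; equality holds iff all terms c_k z^k can be made to align in phase at a single z on |z|=r.
Part (b). At z = 3 (real, on the circle |z| = r):
  p(3) = (3)·3^0 + (0)·3^1 + (4)·3^2 + (2)·3^3 = 93.
  |p(3)| = 93.
Since all nonzero coefficients share the same sign, |p(3)| = 93 = M_tri(3); the triangle bound is attained at z = 3, so in fact M(r) = 93.

M_tri(3) = 93; |p(3)| = 93; equality at z=3: yes.


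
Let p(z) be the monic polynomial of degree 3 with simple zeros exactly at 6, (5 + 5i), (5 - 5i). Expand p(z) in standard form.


The polynomial is p(z) = ∏_{α ∈ S} (z − α), where S = {6, (5 + 5i), (5 - 5i)}.
Expanding the product yields: p(z) = z^3 -16·z^2 + 110·z -300.
Note conjugate pairs combine to real quadratics: (z − (5+5i))(z − (5−5i)) = z² − 10z + 50.
The resulting polynomial has degree 3 and real coefficients as required.

p(z) = z^3 -16·z^2 + 110·z -300.


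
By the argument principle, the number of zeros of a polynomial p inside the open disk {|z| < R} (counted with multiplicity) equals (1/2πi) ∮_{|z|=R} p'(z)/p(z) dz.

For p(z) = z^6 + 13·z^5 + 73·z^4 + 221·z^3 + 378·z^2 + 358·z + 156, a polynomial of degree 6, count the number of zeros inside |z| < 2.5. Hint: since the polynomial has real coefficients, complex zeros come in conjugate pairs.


The zeros of p are: -2, (-1 + 1i), (-1 - 1i), (-3 + 2i), (-3 - 2i), -3.
Their magnitudes are: 2, 1.414, 1.414, 3.606, 3.606, 3.
Zeros with |z| < R = 2.5: -2, (-1 + 1i), (-1 - 1i).
Count = 3.
By the argument principle, (1/2πi) ∮_{|z|=R} p'(z)/p(z) dz equals exactly this count.

Number of zeros inside |z| < 2.5: 3.


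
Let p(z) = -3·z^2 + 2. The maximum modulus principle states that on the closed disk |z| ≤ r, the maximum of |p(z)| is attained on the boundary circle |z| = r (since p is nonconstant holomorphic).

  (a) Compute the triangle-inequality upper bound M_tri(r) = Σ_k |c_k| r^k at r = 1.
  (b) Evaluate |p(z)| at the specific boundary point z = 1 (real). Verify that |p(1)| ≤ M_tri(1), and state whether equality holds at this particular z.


Coefficients: c_0 = 2, c_1 = 0, c_2 = -3. Radius r = 1.
Part (a). Triangle bound: M_tri(r) = Σ_k |c_k| r^k
  = |2|·1^0 + |0|·1^1 + |-3|·1^2
  = 2 + 0 + 3 = 5.
This bounds M(r) := max_{|z|=r} |p(z)| from above; equality holds iff all terms c_k z^k can be made to align in phase at a single z on |z|=r.
Part (b). At z = 1 (real, on the circle |z| = r):
  p(1) = (2)·1^0 + (0)·1^1 + (-3)·1^2 = -1.
  |p(1)| = 1.
Check: |p(1)| = 1 ≤ 5 = M_tri(1). ✓ Equality does not hold at z = 1 (the coefficients have mixed signs, so the terms do not all align in phase there).

M_tri(1) = 5; |p(1)| = 1; equality at z=1: no.


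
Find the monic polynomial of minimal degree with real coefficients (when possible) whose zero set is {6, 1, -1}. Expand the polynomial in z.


The polynomial is p(z) = ∏_{α ∈ S} (z − α), where S = {6, 1, -1}.
Expanding the product yields: p(z) = z^3 -6·z^2 -z + 6.
The resulting polynomial has degree 3 and real coefficients as required.

p(z) = z^3 -6·z^2 -z + 6.


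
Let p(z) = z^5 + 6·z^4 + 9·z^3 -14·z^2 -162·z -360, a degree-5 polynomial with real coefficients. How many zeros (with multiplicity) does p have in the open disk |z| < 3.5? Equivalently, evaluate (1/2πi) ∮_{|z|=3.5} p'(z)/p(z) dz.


The zeros of p are: -3, 3, (-1 + 3i), (-1 - 3i), -4.
Their magnitudes are: 3, 3, 3.162, 3.162, 4.
Zeros with |z| < R = 3.5: -3, 3, (-1 + 3i), (-1 - 3i).
Count = 4.
By the argument principle, (1/2πi) ∮_{|z|=R} p'(z)/p(z) dz equals exactly this count.

Number of zeros inside |z| < 3.5: 4.


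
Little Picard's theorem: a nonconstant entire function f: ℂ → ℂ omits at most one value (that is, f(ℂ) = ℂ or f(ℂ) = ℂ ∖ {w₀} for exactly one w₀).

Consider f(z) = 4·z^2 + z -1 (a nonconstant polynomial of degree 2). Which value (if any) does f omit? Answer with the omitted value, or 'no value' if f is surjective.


Little Picard bounds the complement of f(ℂ) to at most one point.
For every w ∈ ℂ, the equation p(z) − w = 0 is a nonconstant polynomial in z and hence has at least one root by the fundamental theorem of algebra. So p is surjective onto ℂ, omitting no value.

Omitted value: no value.


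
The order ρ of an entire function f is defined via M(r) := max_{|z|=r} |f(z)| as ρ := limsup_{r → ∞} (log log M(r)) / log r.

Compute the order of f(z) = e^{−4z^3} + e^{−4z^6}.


Each summand is entire of order 3 and 6 respectively (as in the single-exponential case). The order of a sum is at most the max of the orders, so ρ ≤ 6. For the lower bound: on |z|=r choose arg z so that -4z^6 is real positive; then |e^{-4z^6}| = e^{4r^6} while |e^{-4z^3}| ≤ e^{4r^3} = o(e^{4r^6}). So |f| ≥ e^{4r^6}(1 − o(1)) and ρ ≥ 6. Hence ρ = max(3, 6) = 6.
Therefore ρ = 6.

Order ρ = 6.


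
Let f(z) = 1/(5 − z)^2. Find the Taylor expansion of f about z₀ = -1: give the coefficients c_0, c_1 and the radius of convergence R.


Let w = z − z₀, so z = z₀ + w.
Then 5 − z = 5 − (z₀ + w) = (5 − z₀) − w = 6 − w.
f(z) = 1/(6 − w)^2 = (1/(6)^2) · (1 − w/(6))^{−2}.
By the binomial series (1−u)^{−2} = Σ_{n≥0} C(n+1, 1) u^n for |u|<1, with u = w/(6):
  c_n = C(n+1, 1) / (6)^(n+2).
  c_0 = 1/(6)^2 = 1/36.
  c_1 = 2/(6)^3 = 1/108.
The series is valid for |w/d| < 1, i.e. |z − z₀| < |d|.
Radius of convergence: R = |5 − z₀| = |6| = 6 (distance from z₀ to the singularity z = 5).

c_0 = 1/36, c_1 = 1/108; R = 6.


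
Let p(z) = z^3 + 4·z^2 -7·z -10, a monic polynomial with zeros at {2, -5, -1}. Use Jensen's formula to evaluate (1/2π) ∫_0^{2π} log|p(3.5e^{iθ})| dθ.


Zeros: -5, -1, 2; r = 3.5.
Inside |z| < r: -1, 2. Outside (|z| ≥ r): -5.
p(0) = -10, so log|p(0)| = log(10) = 2.3026.
Apply Jensen: I(r) = log|p(0)| + Σ_k log(r/|z_k|), summed over zeros inside |z| < r.
  log(r/|z_k|) for z_k = 2: log(3.5/2) = 0.5596
  log(r/|z_k|) for z_k = -1: log(3.5/1) = 1.2528
  Outside zeros (-5) contribute nothing to the Jensen sum.
Sum over inside zeros: 1.8124.
I(r) = log|p(0)| + (inside sum) = 2.3026 + 1.8124 = 4.1150.
Note: since some zeros are outside |z| ≤ r, the simplified n·log(r) form does NOT apply — only the inside zeros contribute.

I(r) ≈ 4.1150.


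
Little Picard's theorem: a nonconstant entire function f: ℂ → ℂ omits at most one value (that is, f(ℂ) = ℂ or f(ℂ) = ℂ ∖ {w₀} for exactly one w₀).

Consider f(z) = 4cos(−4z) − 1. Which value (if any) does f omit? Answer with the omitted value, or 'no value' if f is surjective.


Little Picard bounds the complement of f(ℂ) to at most one point.
cos is entire and surjective onto ℂ: for every w ∈ ℂ, cos(ζ) = w has a solution ζ ∈ ℂ (e.g., via the complex inverse arccos). With ζ = −4z this gives z = ζ/(-4). Then 4·cos(−4z) takes every value in 4·ℂ = ℂ, and adding -1 is a bijection of ℂ. So f is surjective and omits no value. (Note: only on the real line is cos bounded by [−1, 1].)

Omitted value: no value.


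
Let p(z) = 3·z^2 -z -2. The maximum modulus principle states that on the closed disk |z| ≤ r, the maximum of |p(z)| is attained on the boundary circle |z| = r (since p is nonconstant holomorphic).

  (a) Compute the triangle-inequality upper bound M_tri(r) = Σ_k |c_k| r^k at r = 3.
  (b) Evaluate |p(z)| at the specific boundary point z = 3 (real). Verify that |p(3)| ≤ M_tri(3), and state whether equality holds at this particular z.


Coefficients: c_0 = -2, c_1 = -1, c_2 = 3. Radius r = 3.
Part (a). Triangle bound: M_tri(r) = Σ_k |c_k| r^k
  = |-2|·3^0 + |-1|·3^1 + |3|·3^2
  = 2 + 3 + 27 = 32.
This bounds M(r) := max_{|z|=r} |p(z)| from above; equality holds iff all terms c_k z^k can be made to align in phase at a single z on |z|=r.
Part (b). At z = 3 (real, on the circle |z| = r):
  p(3) = (-2)·3^0 + (-1)·3^1 + (3)·3^2 = 22.
  |p(3)| = 22.
Check: |p(3)| = 22 ≤ 32 = M_tri(3). ✓ Equality does not hold at z = 3 (the coefficients have mixed signs, so the terms do not all align in phase there).

M_tri(3) = 32; |p(3)| = 22; equality at z=3: no.


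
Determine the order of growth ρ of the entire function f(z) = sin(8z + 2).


sin(w) is a linear combination of e^{iw} and e^{−iw} (or e^w, e^{−w} in the hyperbolic case), so |sin(w)| ≤ e^{|w|}. With w = 8z + 2, |w| ≤ 8|z| + 2 = 8r + 2 on |z| = r, giving M(r) ≤ e^{8r + 2}, so ρ ≤ 1. On a suitable ray (z = it for sin/cos; z = t for sinh/cosh, t real → ∞), |sin(8z + 2)| grows like e^{8|t|}/2, so ρ ≥ 1. Hence ρ = 1.
Therefore ρ = 1.

Order ρ = 1.


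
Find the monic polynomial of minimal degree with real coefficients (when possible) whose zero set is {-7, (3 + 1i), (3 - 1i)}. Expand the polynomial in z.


The polynomial is p(z) = ∏_{α ∈ S} (z − α), where S = {-7, (3 + 1i), (3 - 1i)}.
Expanding the product yields: p(z) = z^3 + z^2 -32·z + 70.
Note conjugate pairs combine to real quadratics: (z − (3+1i))(z − (3−1i)) = z² − 6z + 10.
The resulting polynomial has degree 3 and real coefficients as required.

p(z) = z^3 + z^2 -32·z + 70.


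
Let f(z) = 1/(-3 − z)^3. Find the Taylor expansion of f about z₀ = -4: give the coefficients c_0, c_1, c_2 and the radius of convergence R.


Let w = z − z₀, so z = z₀ + w.
Then -3 − z = -3 − (z₀ + w) = (-3 − z₀) − w = 1 − w.
f(z) = 1/(1 − w)^3 = (1/(1)^3) · (1 − w/(1))^{−3}.
By the binomial series (1−u)^{−3} = Σ_{n≥0} C(n+2, 2) u^n for |u|<1, with u = w/(1):
  c_n = C(n+2, 2) / (1)^(n+3).
  c_0 = 1/(1)^3 = 1.
  c_1 = 3/(1)^4 = 3.
  c_2 = 6/(1)^5 = 6.
The series is valid for |w/d| < 1, i.e. |z − z₀| < |d|.
Radius of convergence: R = |-3 − z₀| = |1| = 1 (distance from z₀ to the singularity z = -3).

c_0 = 1, c_1 = 3, c_2 = 6; R = 1.


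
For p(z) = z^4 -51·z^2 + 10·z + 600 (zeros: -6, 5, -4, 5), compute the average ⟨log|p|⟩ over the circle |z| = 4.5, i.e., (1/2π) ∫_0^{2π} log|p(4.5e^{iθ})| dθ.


Zeros: -6, -4, 5, 5; r = 4.5.
Inside |z| < r: -4. Outside (|z| ≥ r): -6, 5, 5.
p(0) = 600, so log|p(0)| = log(600) = 6.3969.
Apply Jensen: I(r) = log|p(0)| + Σ_k log(r/|z_k|), summed over zeros inside |z| < r.
  log(r/|z_k|) for z_k = -4: log(4.5/4) = 0.1178
  Outside zeros (-6, 5, 5) contribute nothing to the Jensen sum.
Sum over inside zeros: 0.1178.
I(r) = log|p(0)| + (inside sum) = 6.3969 + 0.1178 = 6.5147.
Note: since some zeros are outside |z| ≤ r, the simplified n·log(r) form does NOT apply — only the inside zeros contribute.

I(r) ≈ 6.5147.


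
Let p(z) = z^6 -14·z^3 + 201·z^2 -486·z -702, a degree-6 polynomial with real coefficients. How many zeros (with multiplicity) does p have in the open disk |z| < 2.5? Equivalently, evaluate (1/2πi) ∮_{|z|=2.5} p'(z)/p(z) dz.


The zeros of p are: (-3 + 3i), (-3 - 3i), -1, (2 + 3i), (2 - 3i), 3.
Their magnitudes are: 4.243, 4.243, 1, 3.606, 3.606, 3.
Zeros with |z| < R = 2.5: -1.
Count = 1.
By the argument principle, (1/2πi) ∮_{|z|=R} p'(z)/p(z) dz equals exactly this count.

Number of zeros inside |z| < 2.5: 1.


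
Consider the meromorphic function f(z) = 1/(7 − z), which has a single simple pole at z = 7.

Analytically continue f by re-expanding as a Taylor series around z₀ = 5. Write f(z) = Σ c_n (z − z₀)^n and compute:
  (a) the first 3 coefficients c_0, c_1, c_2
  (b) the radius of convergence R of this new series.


Let w = z − z₀, so z = z₀ + w.
Then 7 − z = 7 − (z₀ + w) = (7 − z₀) − w = 2 − w.
f(z) = 1/(2 − w) = (1/(2)) · 1/(1 − w/(2)) = Σ_{n≥0} w^n / (2)^(n+1).
So c_n = 1/(2)^(n+1):
  c_0 = 1/(2)^1 = 1/2.
  c_1 = 1/(2)^2 = 1/4.
  c_2 = 1/(2)^3 = 1/8.
The series is valid for |w/d| < 1, i.e. |z − z₀| < |d|.
Radius of convergence: R = |7 − z₀| = |2| = 2 (distance from z₀ to the singularity z = 7).

c_0 = 1/2, c_1 = 1/4, c_2 = 1/8; R = 2.


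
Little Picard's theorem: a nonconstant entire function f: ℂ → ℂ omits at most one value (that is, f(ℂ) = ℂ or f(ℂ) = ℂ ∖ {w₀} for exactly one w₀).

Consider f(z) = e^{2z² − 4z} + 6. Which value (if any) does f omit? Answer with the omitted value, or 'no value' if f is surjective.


Little Picard bounds the complement of f(ℂ) to at most one point.
The exponent g(z) = 2z² − 4z is a nonconstant polynomial, hence surjective onto ℂ. So e^{g(z)} takes every value in {e^w : w ∈ ℂ} = ℂ ∖ {0}. Adding 6 shifts the range to ℂ ∖ {6}. f omits exactly 6.

Omitted value: 6.


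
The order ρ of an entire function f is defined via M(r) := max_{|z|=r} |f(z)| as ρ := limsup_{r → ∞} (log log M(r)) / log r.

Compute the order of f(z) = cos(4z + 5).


cos(w) is a linear combination of e^{iw} and e^{−iw} (or e^w, e^{−w} in the hyperbolic case), so |cos(w)| ≤ e^{|w|}. With w = 4z + 5, |w| ≤ 4|z| + 5 = 4r + 5 on |z| = r, giving M(r) ≤ e^{4r + 5}, so ρ ≤ 1. On a suitable ray (z = it for sin/cos; z = t for sinh/cosh, t real → ∞), |cos(4z + 5)| grows like e^{4|t|}/2, so ρ ≥ 1. Hence ρ = 1.
Therefore ρ = 1.

Order ρ = 1.


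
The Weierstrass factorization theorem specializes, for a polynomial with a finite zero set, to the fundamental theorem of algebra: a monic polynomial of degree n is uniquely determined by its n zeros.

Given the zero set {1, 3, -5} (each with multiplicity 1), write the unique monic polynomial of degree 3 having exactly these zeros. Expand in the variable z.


The polynomial is p(z) = ∏_{α ∈ S} (z − α), where S = {1, 3, -5}.
Expanding the product yields: p(z) = z^3 + z^2 -17·z + 15.
The resulting polynomial has degree 3 and real coefficients as required.

p(z) = z^3 + z^2 -17·z + 15.


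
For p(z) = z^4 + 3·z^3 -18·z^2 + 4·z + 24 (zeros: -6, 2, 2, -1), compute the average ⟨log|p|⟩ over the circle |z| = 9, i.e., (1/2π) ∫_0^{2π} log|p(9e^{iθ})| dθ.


Zeros: -6, -1, 2, 2; r = 9.
Inside |z| < r: -6, -1, 2, 2. Outside (|z| ≥ r): ∅.
p(0) = 24, so log|p(0)| = log(24) = 3.1781.
Apply Jensen: I(r) = log|p(0)| + Σ_k log(r/|z_k|), summed over zeros inside |z| < r.
  log(r/|z_k|) for z_k = -6: log(9/6) = 0.4055
  log(r/|z_k|) for z_k = 2: log(9/2) = 1.5041
  log(r/|z_k|) for z_k = 2: log(9/2) = 1.5041
  log(r/|z_k|) for z_k = -1: log(9/1) = 2.1972
Sum over inside zeros: 5.6108.
I(r) = log|p(0)| + (inside sum) = 3.1781 + 5.6108 = 8.7889.
Closed form (all zeros inside, monic): I(r) = n·log(r) = 4·log(9) = 8.7889. ✓

I(r) ≈ 8.7889.


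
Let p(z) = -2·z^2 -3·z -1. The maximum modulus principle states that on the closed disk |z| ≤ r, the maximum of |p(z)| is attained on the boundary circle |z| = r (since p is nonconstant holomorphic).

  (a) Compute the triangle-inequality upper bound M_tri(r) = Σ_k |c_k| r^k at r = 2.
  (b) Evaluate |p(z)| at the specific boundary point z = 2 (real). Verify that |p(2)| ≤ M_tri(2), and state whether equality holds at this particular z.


Coefficients: c_0 = -1, c_1 = -3, c_2 = -2. Radius r = 2.
Part (a). Triangle bound: M_tri(r) = Σ_k |c_k| r^k
  = |-1|·2^0 + |-3|·2^1 + |-2|·2^2
  = 1 + 6 + 8 = 15.
This bounds M(r) := max_{|z|=r} |p(z)| from above; equality holds iff all terms c_k z^k can be made to align in phase at a single z on |z|=r.
Part (b). At z = 2 (real, on the circle |z| = r):
  p(2) = (-1)·2^0 + (-3)·2^1 + (-2)·2^2 = -15.
  |p(2)| = 15.
Since all nonzero coefficients share the same sign, |p(2)| = 15 = M_tri(2); the triangle bound is attained at z = 2, so in fact M(r) = 15.

M_tri(2) = 15; |p(2)| = 15; equality at z=2: yes.


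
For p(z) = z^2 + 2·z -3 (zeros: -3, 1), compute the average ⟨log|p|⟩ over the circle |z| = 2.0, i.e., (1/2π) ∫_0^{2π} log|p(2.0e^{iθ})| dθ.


Zeros: -3, 1; r = 2.0.
Inside |z| < r: 1. Outside (|z| ≥ r): -3.
p(0) = -3, so log|p(0)| = log(3) = 1.0986.
Apply Jensen: I(r) = log|p(0)| + Σ_k log(r/|z_k|), summed over zeros inside |z| < r.
  log(r/|z_k|) for z_k = 1: log(2.0/1) = 0.6931
  Outside zeros (-3) contribute nothing to the Jensen sum.
Sum over inside zeros: 0.6931.
I(r) = log|p(0)| + (inside sum) = 1.0986 + 0.6931 = 1.7918.
Note: since some zeros are outside |z| ≤ r, the simplified n·log(r) form does NOT apply — only the inside zeros contribute.

I(r) ≈ 1.7918.


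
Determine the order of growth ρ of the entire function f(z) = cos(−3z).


cos(w) is a linear combination of e^{iw} and e^{−iw} (or e^w, e^{−w} in the hyperbolic case), so |cos(w)| ≤ e^{|w|}. With w = −3z, |w| ≤ 3|z| + 0 = 3r + 0 on |z| = r, giving M(r) ≤ e^{3r + 0}, so ρ ≤ 1. On a suitable ray (z = it for sin/cos; z = t for sinh/cosh, t real → ∞), |cos(−3z)| grows like e^{3|t|}/2, so ρ ≥ 1. Hence ρ = 1.
Therefore ρ = 1.

Order ρ = 1.


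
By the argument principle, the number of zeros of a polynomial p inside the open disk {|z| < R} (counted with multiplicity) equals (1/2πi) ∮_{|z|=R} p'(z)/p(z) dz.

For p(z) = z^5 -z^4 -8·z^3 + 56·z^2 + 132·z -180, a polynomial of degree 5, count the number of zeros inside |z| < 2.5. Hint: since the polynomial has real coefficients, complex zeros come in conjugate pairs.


The zeros of p are: (-3 + 1i), (-3 - 1i), (3 + 3i), (3 - 3i), 1.
Their magnitudes are: 3.162, 3.162, 4.243, 4.243, 1.
Zeros with |z| < R = 2.5: 1.
Count = 1.
By the argument principle, (1/2πi) ∮_{|z|=R} p'(z)/p(z) dz equals exactly this count.

Number of zeros inside |z| < 2.5: 1.


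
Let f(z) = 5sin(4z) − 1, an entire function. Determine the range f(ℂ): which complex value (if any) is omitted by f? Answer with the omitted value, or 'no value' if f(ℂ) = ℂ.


Little Picard bounds the complement of f(ℂ) to at most one point.
sin is entire and surjective onto ℂ: for every w ∈ ℂ, sin(ζ) = w has a solution ζ ∈ ℂ (e.g., via the complex inverse arcsin). With ζ = 4z this gives z = ζ/(4). Then 5·sin(4z) takes every value in 5·ℂ = ℂ, and adding -1 is a bijection of ℂ. So f is surjective and omits no value. (Note: only on the real line is sin bounded by [−1, 1].)

Omitted value: no value.


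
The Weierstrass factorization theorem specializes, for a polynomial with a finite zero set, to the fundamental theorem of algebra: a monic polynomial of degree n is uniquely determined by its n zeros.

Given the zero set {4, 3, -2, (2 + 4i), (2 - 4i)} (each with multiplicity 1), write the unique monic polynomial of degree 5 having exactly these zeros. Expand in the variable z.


The polynomial is p(z) = ∏_{α ∈ S} (z − α), where S = {4, 3, -2, (2 + 4i), (2 - 4i)}.
Expanding the product yields: p(z) = z^5 -9·z^4 + 38·z^3 -68·z^2 -136·z + 480.
Note conjugate pairs combine to real quadratics: (z − (2+4i))(z − (2−4i)) = z² − 4z + 20.
The resulting polynomial has degree 5 and real coefficients as required.

p(z) = z^5 -9·z^4 + 38·z^3 -68·z^2 -136·z + 480.


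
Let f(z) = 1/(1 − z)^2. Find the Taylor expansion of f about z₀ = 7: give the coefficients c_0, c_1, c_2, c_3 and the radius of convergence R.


Let w = z − z₀, so z = z₀ + w.
Then 1 − z = 1 − (z₀ + w) = (1 − z₀) − w = -6 − w.
f(z) = 1/(-6 − w)^2 = (1/(-6)^2) · (1 − w/(-6))^{−2}.
By the binomial series (1−u)^{−2} = Σ_{n≥0} C(n+1, 1) u^n for |u|<1, with u = w/(-6):
  c_n = C(n+1, 1) / (-6)^(n+2).
  c_0 = 1/(-6)^2 = 1/36.
  c_1 = 2/(-6)^3 = -1/108.
  c_2 = 3/(-6)^4 = 1/432.
  c_3 = 4/(-6)^5 = -1/1944.
The series is valid for |w/d| < 1, i.e. |z − z₀| < |d|.
Radius of convergence: R = |1 − z₀| = |-6| = 6 (distance from z₀ to the singularity z = 1).

c_0 = 1/36, c_1 = -1/108, c_2 = 1/432, c_3 = -1/1944; R = 6.


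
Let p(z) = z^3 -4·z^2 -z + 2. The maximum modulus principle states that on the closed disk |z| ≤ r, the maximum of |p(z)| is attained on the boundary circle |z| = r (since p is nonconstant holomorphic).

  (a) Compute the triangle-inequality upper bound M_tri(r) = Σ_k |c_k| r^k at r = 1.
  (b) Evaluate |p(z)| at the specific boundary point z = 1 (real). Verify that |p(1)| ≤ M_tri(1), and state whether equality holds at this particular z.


Coefficients: c_0 = 2, c_1 = -1, c_2 = -4, c_3 = 1. Radius r = 1.
Part (a). Triangle bound: M_tri(r) = Σ_k |c_k| r^k
  = |2|·1^0 + |-1|·1^1 + |-4|·1^2 + |1|·1^3
  = 2 + 1 + 4 + 1 = 8.
This bounds M(r) := max_{|z|=r} |p(z)| from above; equality holds iff all terms c_k z^k can be made to align in phase at a single z on |z|=r.
Part (b). At z = 1 (real, on the circle |z| = r):
  p(1) = (2)·1^0 + (-1)·1^1 + (-4)·1^2 + (1)·1^3 = -2.
  |p(1)| = 2.
Check: |p(1)| = 2 ≤ 8 = M_tri(1). ✓ Equality does not hold at z = 1 (the coefficients have mixed signs, so the terms do not all align in phase there).

M_tri(1) = 8; |p(1)| = 2; equality at z=1: no.


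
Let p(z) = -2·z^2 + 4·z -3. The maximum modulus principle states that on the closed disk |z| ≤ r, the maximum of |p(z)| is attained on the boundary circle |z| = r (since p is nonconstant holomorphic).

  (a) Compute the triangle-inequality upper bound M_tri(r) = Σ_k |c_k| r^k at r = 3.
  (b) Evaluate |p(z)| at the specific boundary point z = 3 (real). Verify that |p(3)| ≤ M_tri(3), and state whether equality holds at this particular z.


Coefficients: c_0 = -3, c_1 = 4, c_2 = -2. Radius r = 3.
Part (a). Triangle bound: M_tri(r) = Σ_k |c_k| r^k
  = |-3|·3^0 + |4|·3^1 + |-2|·3^2
  = 3 + 12 + 18 = 33.
This bounds M(r) := max_{|z|=r} |p(z)| from above; equality holds iff all terms c_k z^k can be made to align in phase at a single z on |z|=r.
Part (b). At z = 3 (real, on the circle |z| = r):
  p(3) = (-3)·3^0 + (4)·3^1 + (-2)·3^2 = -9.
  |p(3)| = 9.
Check: |p(3)| = 9 ≤ 33 = M_tri(3). ✓ Equality does not hold at z = 3 (the coefficients have mixed signs, so the terms do not all align in phase there).

M_tri(3) = 33; |p(3)| = 9; equality at z=3: no.


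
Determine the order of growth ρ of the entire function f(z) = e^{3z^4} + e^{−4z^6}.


Each summand is entire of order 4 and 6 respectively (as in the single-exponential case). The order of a sum is at most the max of the orders, so ρ ≤ 6. For the lower bound: on |z|=r choose arg z so that -4z^6 is real positive; then |e^{-4z^6}| = e^{4r^6} while |e^{3z^4}| ≤ e^{3r^4} = o(e^{4r^6}). So |f| ≥ e^{4r^6}(1 − o(1)) and ρ ≥ 6. Hence ρ = max(4, 6) = 6.
Therefore ρ = 6.

Order ρ = 6.


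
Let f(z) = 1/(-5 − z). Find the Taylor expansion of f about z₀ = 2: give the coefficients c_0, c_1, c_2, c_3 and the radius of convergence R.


Let w = z − z₀, so z = z₀ + w.
Then -5 − z = -5 − (z₀ + w) = (-5 − z₀) − w = -7 − w.
f(z) = 1/(-7 − w) = (1/(-7)) · 1/(1 − w/(-7)) = Σ_{n≥0} w^n / (-7)^(n+1).
So c_n = 1/(-7)^(n+1):
  c_0 = 1/(-7)^1 = -1/7.
  c_1 = 1/(-7)^2 = 1/49.
  c_2 = 1/(-7)^3 = -1/343.
  c_3 = 1/(-7)^4 = 1/2401.
The series is valid for |w/d| < 1, i.e. |z − z₀| < |d|.
Radius of convergence: R = |-5 − z₀| = |-7| = 7 (distance from z₀ to the singularity z = -5).

c_0 = -1/7, c_1 = 1/49, c_2 = -1/343, c_3 = 1/2401; R = 7.


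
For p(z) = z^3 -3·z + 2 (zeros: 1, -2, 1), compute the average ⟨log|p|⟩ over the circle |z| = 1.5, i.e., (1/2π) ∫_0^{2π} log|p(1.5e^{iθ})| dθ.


Zeros: -2, 1, 1; r = 1.5.
Inside |z| < r: 1, 1. Outside (|z| ≥ r): -2.
p(0) = 2, so log|p(0)| = log(2) = 0.6931.
Apply Jensen: I(r) = log|p(0)| + Σ_k log(r/|z_k|), summed over zeros inside |z| < r.
  log(r/|z_k|) for z_k = 1: log(1.5/1) = 0.4055
  log(r/|z_k|) for z_k = 1: log(1.5/1) = 0.4055
  Outside zeros (-2) contribute nothing to the Jensen sum.
Sum over inside zeros: 0.8109.
I(r) = log|p(0)| + (inside sum) = 0.6931 + 0.8109 = 1.5041.
Note: since some zeros are outside |z| ≤ r, the simplified n·log(r) form does NOT apply — only the inside zeros contribute.

I(r) ≈ 1.5041.


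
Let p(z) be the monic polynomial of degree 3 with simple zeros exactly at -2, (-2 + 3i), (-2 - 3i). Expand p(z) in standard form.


The polynomial is p(z) = ∏_{α ∈ S} (z − α), where S = {-2, (-2 + 3i), (-2 - 3i)}.
Expanding the product yields: p(z) = z^3 + 6·z^2 + 21·z + 26.
Note conjugate pairs combine to real quadratics: (z − (-2+3i))(z − (-2−3i)) = z² + 4z + 13.
The resulting polynomial has degree 3 and real coefficients as required.

p(z) = z^3 + 6·z^2 + 21·z + 26.


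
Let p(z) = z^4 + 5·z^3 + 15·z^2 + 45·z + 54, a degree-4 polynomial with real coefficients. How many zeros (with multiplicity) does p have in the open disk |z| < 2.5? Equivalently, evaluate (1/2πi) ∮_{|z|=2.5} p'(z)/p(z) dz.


The zeros of p are: -2, (0 + 3i), (0 - 3i), -3.
Their magnitudes are: 2, 3, 3, 3.
Zeros with |z| < R = 2.5: -2.
Count = 1.
By the argument principle, (1/2πi) ∮_{|z|=R} p'(z)/p(z) dz equals exactly this count.

Number of zeros inside |z| < 2.5: 1.


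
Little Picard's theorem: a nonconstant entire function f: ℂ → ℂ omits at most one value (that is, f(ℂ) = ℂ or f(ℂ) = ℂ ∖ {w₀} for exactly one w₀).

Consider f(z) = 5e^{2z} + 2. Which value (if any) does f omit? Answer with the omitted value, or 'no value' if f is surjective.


Little Picard bounds the complement of f(ℂ) to at most one point.
e^{2z} is never zero on ℂ, so 5·e^{2z} takes every value in ℂ ∖ {0}. Adding 2 shifts the range to ℂ ∖ {2}. Thus f omits exactly the value 2.

Omitted value: 2.


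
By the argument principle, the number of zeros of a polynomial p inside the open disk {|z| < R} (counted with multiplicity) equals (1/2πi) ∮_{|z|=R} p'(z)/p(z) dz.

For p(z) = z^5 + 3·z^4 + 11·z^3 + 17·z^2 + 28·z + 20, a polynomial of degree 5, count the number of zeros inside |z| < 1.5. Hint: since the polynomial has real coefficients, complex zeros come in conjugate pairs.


The zeros of p are: (0 + 2i), (0 - 2i), (-1 + 2i), (-1 - 2i), -1.
Their magnitudes are: 2, 2, 2.236, 2.236, 1.
Zeros with |z| < R = 1.5: -1.
Count = 1.
By the argument principle, (1/2πi) ∮_{|z|=R} p'(z)/p(z) dz equals exactly this count.

Number of zeros inside |z| < 1.5: 1.


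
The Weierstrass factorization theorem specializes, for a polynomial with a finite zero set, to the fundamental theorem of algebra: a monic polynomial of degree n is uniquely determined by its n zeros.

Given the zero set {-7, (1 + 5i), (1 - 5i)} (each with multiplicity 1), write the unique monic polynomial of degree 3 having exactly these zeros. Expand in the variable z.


The polynomial is p(z) = ∏_{α ∈ S} (z − α), where S = {-7, (1 + 5i), (1 - 5i)}.
Expanding the product yields: p(z) = z^3 + 5·z^2 + 12·z + 182.
Note conjugate pairs combine to real quadratics: (z − (1+5i))(z − (1−5i)) = z² − 2z + 26.
The resulting polynomial has degree 3 and real coefficients as required.

p(z) = z^3 + 5·z^2 + 12·z + 182.


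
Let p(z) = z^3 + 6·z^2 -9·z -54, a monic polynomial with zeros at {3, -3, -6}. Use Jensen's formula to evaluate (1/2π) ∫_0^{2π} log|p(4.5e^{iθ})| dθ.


Zeros: -6, -3, 3; r = 4.5.
Inside |z| < r: -3, 3. Outside (|z| ≥ r): -6.
p(0) = -54, so log|p(0)| = log(54) = 3.9890.
Apply Jensen: I(r) = log|p(0)| + Σ_k log(r/|z_k|), summed over zeros inside |z| < r.
  log(r/|z_k|) for z_k = 3: log(4.5/3) = 0.4055
  log(r/|z_k|) for z_k = -3: log(4.5/3) = 0.4055
  Outside zeros (-6) contribute nothing to the Jensen sum.
Sum over inside zeros: 0.8109.
I(r) = log|p(0)| + (inside sum) = 3.9890 + 0.8109 = 4.7999.
Note: since some zeros are outside |z| ≤ r, the simplified n·log(r) form does NOT apply — only the inside zeros contribute.

I(r) ≈ 4.7999.


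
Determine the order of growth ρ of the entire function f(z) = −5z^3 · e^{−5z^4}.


M(r) = max_{|z|=r} |-5|·|z|^3·|e^{−5z^4}| = 5·r^3 · e^{5r^4} (the factors attain their maxima compatibly on |z|=r). Then log M(r) = log 5 + 3·log r + 5r^4, dominated by the last term, so log log M(r) ~ 4·log r. The polynomial factor -5z^3 contributes only a log r term and does not affect the order. ρ = 4.
Therefore ρ = 4.

Order ρ = 4.


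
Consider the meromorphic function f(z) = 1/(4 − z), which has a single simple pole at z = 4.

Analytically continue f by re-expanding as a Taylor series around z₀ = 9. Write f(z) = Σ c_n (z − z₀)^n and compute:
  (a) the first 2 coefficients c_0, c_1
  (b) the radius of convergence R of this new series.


Let w = z − z₀, so z = z₀ + w.
Then 4 − z = 4 − (z₀ + w) = (4 − z₀) − w = -5 − w.
f(z) = 1/(-5 − w) = (1/(-5)) · 1/(1 − w/(-5)) = Σ_{n≥0} w^n / (-5)^(n+1).
So c_n = 1/(-5)^(n+1):
  c_0 = 1/(-5)^1 = -1/5.
  c_1 = 1/(-5)^2 = 1/25.
The series is valid for |w/d| < 1, i.e. |z − z₀| < |d|.
Radius of convergence: R = |4 − z₀| = |-5| = 5 (distance from z₀ to the singularity z = 4).

c_0 = -1/5, c_1 = 1/25; R = 5.


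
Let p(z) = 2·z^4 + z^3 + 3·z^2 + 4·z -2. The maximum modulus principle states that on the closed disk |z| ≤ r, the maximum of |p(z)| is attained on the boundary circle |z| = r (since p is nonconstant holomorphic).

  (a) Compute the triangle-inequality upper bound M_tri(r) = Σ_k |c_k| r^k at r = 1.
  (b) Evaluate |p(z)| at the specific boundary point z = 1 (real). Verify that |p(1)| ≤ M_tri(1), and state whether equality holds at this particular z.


Coefficients: c_0 = -2, c_1 = 4, c_2 = 3, c_3 = 1, c_4 = 2. Radius r = 1.
Part (a). Triangle bound: M_tri(r) = Σ_k |c_k| r^k
  = |-2|·1^0 + |4|·1^1 + |3|·1^2 + |1|·1^3 + |2|·1^4
  = 2 + 4 + 3 + 1 + 2 = 12.
This bounds M(r) := max_{|z|=r} |p(z)| from above; equality holds iff all terms c_k z^k can be made to align in phase at a single z on |z|=r.
Part (b). At z = 1 (real, on the circle |z| = r):
  p(1) = (-2)·1^0 + (4)·1^1 + (3)·1^2 + (1)·1^3 + (2)·1^4 = 8.
  |p(1)| = 8.
Check: |p(1)| = 8 ≤ 12 = M_tri(1). ✓ Equality does not hold at z = 1 (the coefficients have mixed signs, so the terms do not all align in phase there).

M_tri(1) = 12; |p(1)| = 8; equality at z=1: no.


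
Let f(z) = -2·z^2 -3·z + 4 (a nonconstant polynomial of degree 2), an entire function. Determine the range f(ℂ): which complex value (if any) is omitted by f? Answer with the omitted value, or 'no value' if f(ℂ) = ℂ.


Little Picard bounds the complement of f(ℂ) to at most one point.
For every w ∈ ℂ, the equation p(z) − w = 0 is a nonconstant polynomial in z and hence has at least one root by the fundamental theorem of algebra. So p is surjective onto ℂ, omitting no value.

Omitted value: no value.


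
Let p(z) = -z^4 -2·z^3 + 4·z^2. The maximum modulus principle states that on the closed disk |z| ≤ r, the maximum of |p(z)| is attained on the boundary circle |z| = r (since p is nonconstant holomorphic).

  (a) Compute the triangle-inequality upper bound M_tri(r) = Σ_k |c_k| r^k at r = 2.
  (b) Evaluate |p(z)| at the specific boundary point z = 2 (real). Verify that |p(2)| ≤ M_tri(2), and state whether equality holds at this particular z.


Coefficients: c_0 = 0, c_1 = 0, c_2 = 4, c_3 = -2, c_4 = -1. Radius r = 2.
Part (a). Triangle bound: M_tri(r) = Σ_k |c_k| r^k
  = |0|·2^0 + |0|·2^1 + |4|·2^2 + |-2|·2^3 + |-1|·2^4
  = 0 + 0 + 16 + 16 + 16 = 48.
This bounds M(r) := max_{|z|=r} |p(z)| from above; equality holds iff all terms c_k z^k can be made to align in phase at a single z on |z|=r.
Part (b). At z = 2 (real, on the circle |z| = r):
  p(2) = (0)·2^0 + (0)·2^1 + (4)·2^2 + (-2)·2^3 + (-1)·2^4 = -16.
  |p(2)| = 16.
Check: |p(2)| = 16 ≤ 48 = M_tri(2). ✓ Equality does not hold at z = 2 (the coefficients have mixed signs, so the terms do not all align in phase there).

M_tri(2) = 48; |p(2)| = 16; equality at z=2: no.


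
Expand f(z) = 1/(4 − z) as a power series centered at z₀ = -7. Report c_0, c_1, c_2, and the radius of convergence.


Let w = z − z₀, so z = z₀ + w.
Then 4 − z = 4 − (z₀ + w) = (4 − z₀) − w = 11 − w.
f(z) = 1/(11 − w) = (1/(11)) · 1/(1 − w/(11)) = Σ_{n≥0} w^n / (11)^(n+1).
So c_n = 1/(11)^(n+1):
  c_0 = 1/(11)^1 = 1/11.
  c_1 = 1/(11)^2 = 1/121.
  c_2 = 1/(11)^3 = 1/1331.
The series is valid for |w/d| < 1, i.e. |z − z₀| < |d|.
Radius of convergence: R = |4 − z₀| = |11| = 11 (distance from z₀ to the singularity z = 4).

c_0 = 1/11, c_1 = 1/121, c_2 = 1/1331; R = 11.


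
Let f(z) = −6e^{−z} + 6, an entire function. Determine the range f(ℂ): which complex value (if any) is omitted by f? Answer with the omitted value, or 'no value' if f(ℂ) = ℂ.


Little Picard bounds the complement of f(ℂ) to at most one point.
e^{−z} is never zero on ℂ, so -6·e^{−z} takes every value in ℂ ∖ {0}. Adding 6 shifts the range to ℂ ∖ {6}. Thus f omits exactly the value 6.

Omitted value: 6.


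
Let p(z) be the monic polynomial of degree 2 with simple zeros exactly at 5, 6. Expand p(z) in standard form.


The polynomial is p(z) = ∏_{α ∈ S} (z − α), where S = {5, 6}.
Expanding the product yields: p(z) = z^2 -11·z + 30.
The resulting polynomial has degree 2 and real coefficients as required.

p(z) = z^2 -11·z + 30.


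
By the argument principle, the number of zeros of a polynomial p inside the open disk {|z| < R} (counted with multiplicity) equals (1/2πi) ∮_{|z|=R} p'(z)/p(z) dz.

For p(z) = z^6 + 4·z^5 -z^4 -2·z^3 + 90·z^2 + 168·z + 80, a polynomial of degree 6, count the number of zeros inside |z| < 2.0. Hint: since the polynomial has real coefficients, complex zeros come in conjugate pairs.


The zeros of p are: -1, (2 + 2i), (2 - 2i), (-3 + 1i), (-3 - 1i), -1.
Their magnitudes are: 1, 2.828, 2.828, 3.162, 3.162, 1.
Zeros with |z| < R = 2.0: -1, -1.
Count = 2.
By the argument principle, (1/2πi) ∮_{|z|=R} p'(z)/p(z) dz equals exactly this count.

Number of zeros inside |z| < 2.0: 2.


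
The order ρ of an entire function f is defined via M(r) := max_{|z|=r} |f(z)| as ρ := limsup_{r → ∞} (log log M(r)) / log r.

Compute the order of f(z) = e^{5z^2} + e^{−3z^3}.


Each summand is entire of order 2 and 3 respectively (as in the single-exponential case). The order of a sum is at most the max of the orders, so ρ ≤ 3. For the lower bound: on |z|=r choose arg z so that -3z^3 is real positive; then |e^{-3z^3}| = e^{3r^3} while |e^{5z^2}| ≤ e^{5r^2} = o(e^{3r^3}). So |f| ≥ e^{3r^3}(1 − o(1)) and ρ ≥ 3. Hence ρ = max(2, 3) = 3.
Therefore ρ = 3.

Order ρ = 3.


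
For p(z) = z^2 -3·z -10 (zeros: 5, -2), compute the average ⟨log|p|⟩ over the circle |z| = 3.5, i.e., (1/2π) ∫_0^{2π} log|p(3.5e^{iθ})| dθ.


Zeros: -2, 5; r = 3.5.
Inside |z| < r: -2. Outside (|z| ≥ r): 5.
p(0) = -10, so log|p(0)| = log(10) = 2.3026.
Apply Jensen: I(r) = log|p(0)| + Σ_k log(r/|z_k|), summed over zeros inside |z| < r.
  log(r/|z_k|) for z_k = -2: log(3.5/2) = 0.5596
  Outside zeros (5) contribute nothing to the Jensen sum.
Sum over inside zeros: 0.5596.
I(r) = log|p(0)| + (inside sum) = 2.3026 + 0.5596 = 2.8622.
Note: since some zeros are outside |z| ≤ r, the simplified n·log(r) form does NOT apply — only the inside zeros contribute.

I(r) ≈ 2.8622.


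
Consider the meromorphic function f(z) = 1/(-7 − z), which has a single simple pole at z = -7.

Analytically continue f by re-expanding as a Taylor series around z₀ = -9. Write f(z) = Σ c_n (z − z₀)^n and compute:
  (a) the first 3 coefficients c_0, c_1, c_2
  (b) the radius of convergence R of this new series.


Let w = z − z₀, so z = z₀ + w.
Then -7 − z = -7 − (z₀ + w) = (-7 − z₀) − w = 2 − w.
f(z) = 1/(2 − w) = (1/(2)) · 1/(1 − w/(2)) = Σ_{n≥0} w^n / (2)^(n+1).
So c_n = 1/(2)^(n+1):
  c_0 = 1/(2)^1 = 1/2.
  c_1 = 1/(2)^2 = 1/4.
  c_2 = 1/(2)^3 = 1/8.
The series is valid for |w/d| < 1, i.e. |z − z₀| < |d|.
Radius of convergence: R = |-7 − z₀| = |2| = 2 (distance from z₀ to the singularity z = -7).

c_0 = 1/2, c_1 = 1/4, c_2 = 1/8; R = 2.
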